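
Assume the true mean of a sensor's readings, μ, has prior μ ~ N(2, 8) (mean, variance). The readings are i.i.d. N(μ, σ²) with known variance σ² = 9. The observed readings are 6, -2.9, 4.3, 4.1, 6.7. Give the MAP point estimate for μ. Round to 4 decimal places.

n = 5; x̄ = (6 + (-2.9) + 4.3 + 4.1 + 6.7)/5 = 18.2/5 = 3.64.
For a Normal prior and Normal likelihood with known variance, the posterior is Normal; its mode equals its mean, the precision-weighted average.
Prior precision 1/σ₀² = 1/8 = 0.125; data precision n/σ² = 5/9.
μ̂ = (0.125·2 + (5/9)·3.64) / (0.125 + 5/9) = (409/180)/(49/72) = 818/245 ≈ 3.3388.

μ̂_MAP = 3.3388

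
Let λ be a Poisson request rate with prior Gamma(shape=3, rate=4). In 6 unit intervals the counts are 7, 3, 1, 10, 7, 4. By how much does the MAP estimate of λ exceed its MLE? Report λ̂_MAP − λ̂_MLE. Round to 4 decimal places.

Σxᵢ = 32. Posterior is Gamma(35, 10); MAP = (35−1)/10 = 34/10 ≈ 3.40000.
MLE = x̄ = 32/6 ≈ 5.33333.
Difference = 34/10 − 32/6 = -29/15 ≈ -1.9333.

MAP − MLE = -1.9333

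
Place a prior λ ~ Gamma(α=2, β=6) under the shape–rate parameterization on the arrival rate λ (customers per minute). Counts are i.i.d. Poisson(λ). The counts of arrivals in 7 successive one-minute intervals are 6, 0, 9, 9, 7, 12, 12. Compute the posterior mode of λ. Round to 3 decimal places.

Σxᵢ = 6+0+9+9+7+12+12 = 55, with n = 7.
Posterior ∝ λe^(−6λ) · λ^55e^(−7λ) = λ^56e^(−13λ), i.e. Gamma(shape=57, rate=13).
The mode of a Gamma(a, b) with a ≥ 1 (shape–rate) is (a−1)/b = 56/13 ≈ 4.308.

λ̂_MAP = 4.308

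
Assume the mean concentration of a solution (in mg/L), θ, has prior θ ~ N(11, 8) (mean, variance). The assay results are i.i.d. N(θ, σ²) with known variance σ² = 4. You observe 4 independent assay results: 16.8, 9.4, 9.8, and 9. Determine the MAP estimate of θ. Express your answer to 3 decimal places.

θ̂_MAP = 11.222

n = 4; x̄ = (16.8 + 9.4 + 9.8 + 9)/4 = 45/4 = 11.25.
For a Normal prior and Normal likelihood with known variance, the posterior is Normal; its mode equals its mean, the precision-weighted average.
Prior precision 1/σ₀² = 1/8 = 0.125; data precision n/σ² = 4/4 = 1.
θ̂ = (0.125·11 + 1·11.25) / (0.125 + 1) = 12.625/1.125 = 101/9 ≈ 11.222.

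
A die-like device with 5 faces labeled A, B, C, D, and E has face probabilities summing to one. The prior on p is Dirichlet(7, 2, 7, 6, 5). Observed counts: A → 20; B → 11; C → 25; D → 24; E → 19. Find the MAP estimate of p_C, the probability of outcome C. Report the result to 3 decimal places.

MAP estimate of p_C = 0.256

The posterior is Dirichlet(αᵢ + nᵢ) = Dirichlet(27, 13, 32, 30, 24).
For a Dirichlet(a₁,…,a_K) with all aᵢ > 1, the mode has j-th component (aⱼ − 1)/(Σaᵢ − K).
Here Σaᵢ = 126 and K = 5, so p_C = (32 − 1)/(126 − 5) = 31/121 ≈ 0.256.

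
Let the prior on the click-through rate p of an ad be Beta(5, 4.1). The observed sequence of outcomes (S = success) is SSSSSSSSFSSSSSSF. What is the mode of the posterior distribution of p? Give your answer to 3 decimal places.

Prior: Beta(5, 4.1).
Data: 14 successes in 16 trials (from the sequence). The binomial likelihood contributes p^14(1−p)^2, so the posterior is Beta(5+14, 4.1+2) = Beta(19, 6.1).
For Beta(a, b) with a, b > 1 the mode is (a−1)/(a+b−2) = 18/23.1 ≈ 0.779.

p̂_MAP = 0.779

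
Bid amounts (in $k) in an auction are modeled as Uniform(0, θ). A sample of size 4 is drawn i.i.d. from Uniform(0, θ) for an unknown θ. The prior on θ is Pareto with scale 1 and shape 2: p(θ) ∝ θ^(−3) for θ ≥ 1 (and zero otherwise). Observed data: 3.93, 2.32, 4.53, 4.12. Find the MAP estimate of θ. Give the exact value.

θ̂_MAP = 4.53

The Uniform(0, θ) likelihood is θ^(−n) for θ ≥ max(xᵢ), zero otherwise. Here max(xᵢ) = 4.53.
Posterior ∝ θ^(−3) · θ^(−4) = θ^(−7) on θ ≥ max(1, 4.53) = 4.53.
This density is strictly decreasing in θ, so the posterior mode lies at the lower boundary of the support.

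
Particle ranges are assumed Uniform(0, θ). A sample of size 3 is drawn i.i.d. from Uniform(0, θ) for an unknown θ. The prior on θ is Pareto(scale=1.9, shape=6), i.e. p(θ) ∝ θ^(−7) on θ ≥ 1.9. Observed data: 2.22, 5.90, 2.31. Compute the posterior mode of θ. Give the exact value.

θ̂_MAP = 5.90

The Uniform(0, θ) likelihood is θ^(−n) for θ ≥ max(xᵢ), zero otherwise. Here max(xᵢ) = 5.90.
Posterior ∝ θ^(−7) · θ^(−3) = θ^(−10) on θ ≥ max(1.9, 5.90) = 5.90.
This density is strictly decreasing in θ, so the posterior mode lies at the lower boundary of the support.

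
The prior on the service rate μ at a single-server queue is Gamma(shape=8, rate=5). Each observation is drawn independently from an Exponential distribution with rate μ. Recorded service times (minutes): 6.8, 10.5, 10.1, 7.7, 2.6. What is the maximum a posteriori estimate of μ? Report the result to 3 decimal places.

The Exponential(rate=μ) likelihood is ∝ μ^n e^(−μΣtᵢ). Here n = 5 and Σtᵢ = 6.8 + 10.5 + 10.1 + 7.7 + 2.6 = 37.7.
Posterior ∝ μ^7e^(−5μ) · μ^5e^(−37.7μ) = μ^12e^(−42.7μ), i.e. Gamma(13, 42.7).
Mode = (a−1)/b = 12/42.7 ≈ 0.281.

μ̂_MAP = 0.281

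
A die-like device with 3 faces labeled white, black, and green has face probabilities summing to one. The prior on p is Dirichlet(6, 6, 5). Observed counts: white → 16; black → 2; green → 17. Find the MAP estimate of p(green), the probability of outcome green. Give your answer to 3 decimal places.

MAP estimate of p(green) = 0.429

The posterior is Dirichlet(αᵢ + nᵢ) = Dirichlet(22, 8, 22).
For a Dirichlet(a₁,…,a_K) with all aᵢ > 1, the mode has j-th component (aⱼ − 1)/(Σaᵢ − K).
Here Σaᵢ = 52 and K = 3, so p(green) = (22 − 1)/(52 − 3) = 21/49 ≈ 0.429.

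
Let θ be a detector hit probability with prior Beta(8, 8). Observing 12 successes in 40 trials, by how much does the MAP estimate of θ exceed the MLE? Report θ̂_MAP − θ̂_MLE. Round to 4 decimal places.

Posterior is Beta(20, 36); MAP = (20−1)/(56−2) = 19/54 ≈ 0.35185.
MLE ignores the prior: θ̂_MLE = k/n = 12/40 ≈ 0.30000.
Difference = 19/54 − 12/40 = 7/135 ≈ 0.0519.

MAP − MLE = 0.0519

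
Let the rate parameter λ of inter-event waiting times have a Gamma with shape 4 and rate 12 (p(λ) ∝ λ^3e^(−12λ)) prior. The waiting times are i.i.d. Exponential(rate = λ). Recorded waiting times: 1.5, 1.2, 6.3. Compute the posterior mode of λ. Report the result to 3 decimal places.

λ̂_MAP = 0.286

The Exponential(rate=λ) likelihood is ∝ λ^n e^(−λΣtᵢ). Here n = 3 and Σtᵢ = 1.5 + 1.2 + 6.3 = 9.
Posterior ∝ λ^3e^(−12λ) · λ^3e^(−9λ) = λ^6e^(−21λ), i.e. Gamma(7, 21).
Mode = (a−1)/b = 6/21 ≈ 0.286.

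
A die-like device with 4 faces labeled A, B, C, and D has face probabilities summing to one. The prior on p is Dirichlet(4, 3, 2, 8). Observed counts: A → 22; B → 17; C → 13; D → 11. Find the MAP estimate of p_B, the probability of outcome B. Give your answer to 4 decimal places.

MAP estimate of p_B = 0.2500

The posterior is Dirichlet(αᵢ + nᵢ) = Dirichlet(26, 20, 15, 19).
For a Dirichlet(a₁,…,a_K) with all aᵢ > 1, the mode has j-th component (aⱼ − 1)/(Σaᵢ − K).
Here Σaᵢ = 80 and K = 4, so p_B = (20 − 1)/(80 − 4) = 19/76 ≈ 0.2500.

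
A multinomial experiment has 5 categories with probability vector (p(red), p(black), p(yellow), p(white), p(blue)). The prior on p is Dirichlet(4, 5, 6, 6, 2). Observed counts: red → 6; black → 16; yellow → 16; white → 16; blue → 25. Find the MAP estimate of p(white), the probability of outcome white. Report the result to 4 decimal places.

MAP estimate of p(white) = 0.2165

The posterior is Dirichlet(αᵢ + nᵢ) = Dirichlet(10, 21, 22, 22, 27).
For a Dirichlet(a₁,…,a_K) with all aᵢ > 1, the mode has j-th component (aⱼ − 1)/(Σaᵢ − K).
Here Σaᵢ = 102 and K = 5, so p(white) = (22 − 1)/(102 − 5) = 21/97 ≈ 0.2165.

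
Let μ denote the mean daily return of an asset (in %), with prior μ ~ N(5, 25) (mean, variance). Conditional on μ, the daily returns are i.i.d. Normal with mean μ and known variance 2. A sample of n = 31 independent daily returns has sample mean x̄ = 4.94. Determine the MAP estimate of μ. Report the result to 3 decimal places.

μ̂_MAP = 4.940

n = 31, x̄ = 4.94.
For a Normal prior and Normal likelihood with known variance, the posterior is Normal; its mode equals its mean, the precision-weighted average.
Prior precision 1/σ₀² = 1/25 = 0.04; data precision n/σ² = 31/2 = 15.5.
μ̂ = (0.04·5 + 15.5·4.94) / (0.04 + 15.5) = 76.77/15.54 = 2559/518 ≈ 4.940.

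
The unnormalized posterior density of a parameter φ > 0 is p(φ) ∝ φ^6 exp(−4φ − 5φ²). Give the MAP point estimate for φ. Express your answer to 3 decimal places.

ℓ'(φ) = 6/φ − 4 − 10φ. Setting this to zero and multiplying by φ: 10φ² + 4φ − 6 = 0.
φ = (−4 + √(4² + 4·10·6)) / (2·10) = (−4 + √256) / 20 = (−4 + 16)/20 = 3/5.
ℓ''(φ) = −6/φ² − 10 < 0, confirming a maximum.

φ̂_MAP = 0.600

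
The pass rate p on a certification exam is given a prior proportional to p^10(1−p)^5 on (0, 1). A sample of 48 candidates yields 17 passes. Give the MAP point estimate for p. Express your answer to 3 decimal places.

The prior density ∝ p^10(1−p)^5 is the kernel of Beta(11, 6).
Data: 17 successes in 48 trials. The binomial likelihood contributes p^17(1−p)^31, so the posterior is Beta(11+17, 6+31) = Beta(28, 37).
For Beta(a, b) with a, b > 1 the mode is (a−1)/(a+b−2) = 27/63 ≈ 0.429.

p̂_MAP = 0.429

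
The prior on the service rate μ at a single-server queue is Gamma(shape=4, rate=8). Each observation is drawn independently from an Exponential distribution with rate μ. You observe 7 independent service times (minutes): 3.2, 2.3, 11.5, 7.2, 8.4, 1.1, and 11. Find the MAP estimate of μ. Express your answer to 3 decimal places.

The Exponential(rate=μ) likelihood is ∝ μ^n e^(−μΣtᵢ). Here n = 7 and Σtᵢ = 3.2 + 2.3 + 11.5 + 7.2 + 8.4 + 1.1 + 11 = 44.7.
Posterior ∝ μ^3e^(−8μ) · μ^7e^(−44.7μ) = μ^10e^(−52.7μ), i.e. Gamma(11, 52.7).
Mode = (a−1)/b = 10/52.7 ≈ 0.190.

μ̂_MAP = 0.190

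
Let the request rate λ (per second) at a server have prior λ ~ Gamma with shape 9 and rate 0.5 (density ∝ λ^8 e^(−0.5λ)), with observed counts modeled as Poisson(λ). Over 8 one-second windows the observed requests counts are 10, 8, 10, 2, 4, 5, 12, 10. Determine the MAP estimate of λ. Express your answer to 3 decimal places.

Σxᵢ = 10+8+10+2+4+5+12+10 = 61, with n = 8.
Posterior ∝ λ^8e^(−0.5λ) · λ^61e^(−8λ) = λ^69e^(−8.5λ), i.e. Gamma(shape=70, rate=8.5).
The mode of a Gamma(a, b) with a ≥ 1 (shape–rate) is (a−1)/b = 69/8.5 ≈ 8.118.

λ̂_MAP = 8.118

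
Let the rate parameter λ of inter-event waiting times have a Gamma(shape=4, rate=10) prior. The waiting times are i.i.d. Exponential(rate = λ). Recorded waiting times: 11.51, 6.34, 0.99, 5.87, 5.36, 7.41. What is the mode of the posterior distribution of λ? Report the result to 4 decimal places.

λ̂_MAP = 0.1896

The Exponential(rate=λ) likelihood is ∝ λ^n e^(−λΣtᵢ). Here n = 6 and Σtᵢ = 11.51 + 6.34 + 0.99 + 5.87 + 5.36 + 7.41 = 37.48.
Posterior ∝ λ^3e^(−10λ) · λ^6e^(−37.48λ) = λ^9e^(−47.48λ), i.e. Gamma(10, 47.48).
Mode = (a−1)/b = 9/47.48 ≈ 0.1896.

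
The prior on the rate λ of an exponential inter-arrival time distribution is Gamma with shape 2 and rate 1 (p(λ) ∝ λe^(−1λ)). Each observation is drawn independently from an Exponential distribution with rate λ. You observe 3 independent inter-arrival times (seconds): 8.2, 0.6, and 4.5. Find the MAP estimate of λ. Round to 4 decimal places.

λ̂_MAP = 0.2797

The Exponential(rate=λ) likelihood is ∝ λ^n e^(−λΣtᵢ). Here n = 3 and Σtᵢ = 8.2 + 0.6 + 4.5 = 13.3.
Posterior ∝ λe^(−1λ) · λ^3e^(−13.3λ) = λ^4e^(−14.3λ), i.e. Gamma(5, 14.3).
Mode = (a−1)/b = 4/14.3 ≈ 0.2797.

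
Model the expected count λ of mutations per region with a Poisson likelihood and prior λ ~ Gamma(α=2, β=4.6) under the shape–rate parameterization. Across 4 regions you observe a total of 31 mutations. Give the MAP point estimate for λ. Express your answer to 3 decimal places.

Σxᵢ = 31, n = 4.
Posterior ∝ λe^(−4.6λ) · λ^31e^(−4λ) = λ^32e^(−8.6λ), i.e. Gamma(shape=33, rate=8.6).
The mode of a Gamma(a, b) with a ≥ 1 (shape–rate) is (a−1)/b = 32/8.6 ≈ 3.721.

λ̂_MAP = 3.721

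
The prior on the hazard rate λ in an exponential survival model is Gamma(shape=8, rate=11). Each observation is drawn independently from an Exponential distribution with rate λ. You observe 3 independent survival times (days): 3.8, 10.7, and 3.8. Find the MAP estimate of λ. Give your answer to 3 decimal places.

The Exponential(rate=λ) likelihood is ∝ λ^n e^(−λΣtᵢ). Here n = 3 and Σtᵢ = 3.8 + 10.7 + 3.8 = 18.3.
Posterior ∝ λ^7e^(−11λ) · λ^3e^(−18.3λ) = λ^10e^(−29.3λ), i.e. Gamma(11, 29.3).
Mode = (a−1)/b = 10/29.3 ≈ 0.341.

λ̂_MAP = 0.341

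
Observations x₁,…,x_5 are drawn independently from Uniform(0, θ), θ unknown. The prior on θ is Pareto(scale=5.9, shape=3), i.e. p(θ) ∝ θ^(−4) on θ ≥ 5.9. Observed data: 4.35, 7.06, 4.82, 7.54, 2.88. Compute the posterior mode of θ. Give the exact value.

θ̂_MAP = 7.54

The Uniform(0, θ) likelihood is θ^(−n) for θ ≥ max(xᵢ), zero otherwise. Here max(xᵢ) = 7.54.
Posterior ∝ θ^(−4) · θ^(−5) = θ^(−9) on θ ≥ max(5.9, 7.54) = 7.54.
This density is strictly decreasing in θ, so the posterior mode lies at the lower boundary of the support.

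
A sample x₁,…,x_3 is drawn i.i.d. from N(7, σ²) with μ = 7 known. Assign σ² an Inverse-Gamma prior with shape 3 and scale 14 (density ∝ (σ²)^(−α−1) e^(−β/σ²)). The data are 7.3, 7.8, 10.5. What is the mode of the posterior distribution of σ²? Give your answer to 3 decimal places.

Sum of squared deviations about the known mean: SS = (7.3−7)² + (7.8−7)² + (10.5−7)² = 12.98.
The Normal likelihood contributes (σ²)^(−n/2) exp(−SS/(2σ²)), so the posterior is Inverse-Gamma(α + n/2, β + SS/2) = Inverse-Gamma(4.5, 20.49).
The mode of Inverse-Gamma(a, b) is b/(a+1) = 20.49/5.5 ≈ 3.725.

σ̂²_MAP = 3.725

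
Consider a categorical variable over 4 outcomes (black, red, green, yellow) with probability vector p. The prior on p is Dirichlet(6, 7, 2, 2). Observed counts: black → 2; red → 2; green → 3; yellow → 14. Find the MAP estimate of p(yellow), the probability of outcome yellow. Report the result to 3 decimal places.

MAP estimate of p(yellow) = 0.441

The posterior is Dirichlet(αᵢ + nᵢ) = Dirichlet(8, 9, 5, 16).
For a Dirichlet(a₁,…,a_K) with all aᵢ > 1, the mode has j-th component (aⱼ − 1)/(Σaᵢ − K).
Here Σaᵢ = 38 and K = 4, so p(yellow) = (16 − 1)/(38 − 4) = 15/34 ≈ 0.441.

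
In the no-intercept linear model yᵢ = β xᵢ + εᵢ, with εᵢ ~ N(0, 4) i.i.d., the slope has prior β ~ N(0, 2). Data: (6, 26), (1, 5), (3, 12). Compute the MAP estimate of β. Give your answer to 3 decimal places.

β̂_MAP = 4.104

log p(β | y) = −Σ(yᵢ − βxᵢ)²/(2·4) − β²/(2·2) + const.
Setting the derivative to zero: Σxᵢ(yᵢ − βxᵢ)/4 − β/2 = 0, so β = Σxᵢyᵢ / (Σxᵢ² + σ²/τ²).
Σxᵢyᵢ = 6·26 + 1·5 + 3·12 = 197; Σxᵢ² = 46; σ²/τ² = 2.
β̂_MAP = 197 / (46 + 2) = 197/48 ≈ 4.104.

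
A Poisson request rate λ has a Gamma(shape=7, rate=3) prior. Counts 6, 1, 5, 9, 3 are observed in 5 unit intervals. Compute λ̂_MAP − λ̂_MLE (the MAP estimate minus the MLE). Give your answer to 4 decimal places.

Σxᵢ = 24. Posterior is Gamma(31, 8); MAP = (31−1)/8 = 30/8 ≈ 3.75000.
MLE = x̄ = 24/5 ≈ 4.80000.
Difference = 30/8 − 24/5 = -21/20 ≈ -1.0500.

MAP − MLE = -1.0500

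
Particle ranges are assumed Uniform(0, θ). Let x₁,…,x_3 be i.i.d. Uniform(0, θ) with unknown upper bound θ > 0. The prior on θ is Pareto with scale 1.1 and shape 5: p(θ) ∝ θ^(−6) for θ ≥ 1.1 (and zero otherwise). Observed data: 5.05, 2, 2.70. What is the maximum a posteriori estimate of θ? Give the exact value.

The Uniform(0, θ) likelihood is θ^(−n) for θ ≥ max(xᵢ), zero otherwise. Here max(xᵢ) = 5.05.
Posterior ∝ θ^(−6) · θ^(−3) = θ^(−9) on θ ≥ max(1.1, 5.05) = 5.05.
This density is strictly decreasing in θ, so the posterior mode lies at the lower boundary of the support.

θ̂_MAP = 5.05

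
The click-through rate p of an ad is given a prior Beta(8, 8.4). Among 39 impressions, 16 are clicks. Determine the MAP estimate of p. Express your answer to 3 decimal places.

p̂_MAP = 0.431

Prior: Beta(8, 8.4).
Data: 16 successes in 39 trials. The binomial likelihood contributes p^16(1−p)^23, so the posterior is Beta(8+16, 8.4+23) = Beta(24, 31.4).
For Beta(a, b) with a, b > 1 the mode is (a−1)/(a+b−2) = 23/53.4 ≈ 0.431.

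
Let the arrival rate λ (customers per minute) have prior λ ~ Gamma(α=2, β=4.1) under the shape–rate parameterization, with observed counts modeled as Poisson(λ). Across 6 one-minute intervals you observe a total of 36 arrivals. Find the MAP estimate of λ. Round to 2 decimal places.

Σxᵢ = 36, n = 6.
Posterior ∝ λe^(−4.1λ) · λ^36e^(−6λ) = λ^37e^(−10.1λ), i.e. Gamma(shape=38, rate=10.1).
The mode of a Gamma(a, b) with a ≥ 1 (shape–rate) is (a−1)/b = 37/10.1 ≈ 3.66.

λ̂_MAP = 3.66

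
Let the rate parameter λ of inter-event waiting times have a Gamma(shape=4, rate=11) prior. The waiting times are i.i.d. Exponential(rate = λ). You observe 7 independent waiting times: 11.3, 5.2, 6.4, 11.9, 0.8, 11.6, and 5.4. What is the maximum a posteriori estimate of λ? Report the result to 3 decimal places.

λ̂_MAP = 0.157

The Exponential(rate=λ) likelihood is ∝ λ^n e^(−λΣtᵢ). Here n = 7 and Σtᵢ = 11.3 + 5.2 + 6.4 + 11.9 + 0.8 + 11.6 + 5.4 = 52.6.
Posterior ∝ λ^3e^(−11λ) · λ^7e^(−52.6λ) = λ^10e^(−63.6λ), i.e. Gamma(11, 63.6).
Mode = (a−1)/b = 10/63.6 ≈ 0.157.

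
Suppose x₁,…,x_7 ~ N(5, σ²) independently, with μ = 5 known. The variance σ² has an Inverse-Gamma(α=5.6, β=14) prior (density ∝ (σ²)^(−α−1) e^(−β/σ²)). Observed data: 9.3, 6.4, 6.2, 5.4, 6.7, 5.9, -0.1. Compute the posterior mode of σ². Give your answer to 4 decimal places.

σ̂²_MAP = 3.9485

Sum of squared deviations about the known mean: SS = (9.3−5)² + (6.4−5)² + (6.2−5)² + (5.4−5)² + (6.7−5)² + (5.9−5)² + (-0.1−5)² = 51.76.
The Normal likelihood contributes (σ²)^(−n/2) exp(−SS/(2σ²)), so the posterior is Inverse-Gamma(α + n/2, β + SS/2) = Inverse-Gamma(9.1, 39.88).
The mode of Inverse-Gamma(a, b) is b/(a+1) = 39.88/10.1 ≈ 3.9485.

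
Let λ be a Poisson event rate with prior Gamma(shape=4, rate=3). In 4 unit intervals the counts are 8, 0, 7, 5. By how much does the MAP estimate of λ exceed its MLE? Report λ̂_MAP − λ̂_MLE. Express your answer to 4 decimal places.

MAP − MLE = -1.7143

Σxᵢ = 20. Posterior is Gamma(24, 7); MAP = (24−1)/7 = 23/7 ≈ 3.28571.
MLE = x̄ = 20/4 ≈ 5.00000.
Difference = 23/7 − 20/4 = -12/7 ≈ -1.7143.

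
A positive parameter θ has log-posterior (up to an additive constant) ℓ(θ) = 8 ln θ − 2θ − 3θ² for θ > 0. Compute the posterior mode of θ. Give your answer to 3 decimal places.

ℓ'(θ) = 8/θ − 2 − 6θ. Setting this to zero and multiplying by θ: 6θ² + 2θ − 8 = 0.
θ = (−2 + √(2² + 4·6·8)) / (2·6) = (−2 + √196) / 12 = (−2 + 14)/12 = 1.
ℓ''(θ) = −8/θ² − 6 < 0, confirming a maximum.

θ̂_MAP = 1.000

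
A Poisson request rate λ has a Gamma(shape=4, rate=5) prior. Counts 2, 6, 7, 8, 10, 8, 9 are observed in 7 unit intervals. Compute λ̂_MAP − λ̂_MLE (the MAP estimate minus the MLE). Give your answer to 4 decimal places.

MAP − MLE = -2.7262

Σxᵢ = 50. Posterior is Gamma(54, 12); MAP = (54−1)/12 = 53/12 ≈ 4.41667.
MLE = x̄ = 50/7 ≈ 7.14286.
Difference = 53/12 − 50/7 = -229/84 ≈ -2.7262.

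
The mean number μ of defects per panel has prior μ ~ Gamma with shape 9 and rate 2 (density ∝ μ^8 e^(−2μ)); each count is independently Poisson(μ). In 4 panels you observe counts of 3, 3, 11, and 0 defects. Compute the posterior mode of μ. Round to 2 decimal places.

μ̂_MAP = 4.17

Σxᵢ = 3+3+11+0 = 17, with n = 4.
Posterior ∝ μ^8e^(−2μ) · μ^17e^(−4μ) = μ^25e^(−6μ), i.e. Gamma(shape=26, rate=6).
The mode of a Gamma(a, b) with a ≥ 1 (shape–rate) is (a−1)/b = 25/6 ≈ 4.17.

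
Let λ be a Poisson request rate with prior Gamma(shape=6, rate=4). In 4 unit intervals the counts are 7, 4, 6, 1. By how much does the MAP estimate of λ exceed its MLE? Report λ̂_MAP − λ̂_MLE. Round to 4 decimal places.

MAP − MLE = -1.6250

Σxᵢ = 18. Posterior is Gamma(24, 8); MAP = (24−1)/8 = 23/8 ≈ 2.87500.
MLE = x̄ = 18/4 ≈ 4.50000.
Difference = 23/8 − 18/4 = -13/8 ≈ -1.6250.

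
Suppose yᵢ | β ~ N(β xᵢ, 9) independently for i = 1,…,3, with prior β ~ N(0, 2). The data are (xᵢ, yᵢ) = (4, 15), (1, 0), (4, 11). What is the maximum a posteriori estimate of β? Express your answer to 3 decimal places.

β̂_MAP = 2.773

log p(β | y) = −Σ(yᵢ − βxᵢ)²/(2·9) − β²/(2·2) + const.
Setting the derivative to zero: Σxᵢ(yᵢ − βxᵢ)/9 − β/2 = 0, so β = Σxᵢyᵢ / (Σxᵢ² + σ²/τ²).
Σxᵢyᵢ = 4·15 + 1·0 + 4·11 = 104; Σxᵢ² = 33; σ²/τ² = 4.5.
β̂_MAP = 104 / (33 + 4.5) = 104/37.5 ≈ 2.773.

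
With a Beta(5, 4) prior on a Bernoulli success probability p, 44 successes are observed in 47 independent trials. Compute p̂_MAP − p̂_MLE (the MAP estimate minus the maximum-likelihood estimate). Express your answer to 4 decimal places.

MAP − MLE = -0.0473

Posterior is Beta(49, 7); MAP = (49−1)/(56−2) = 48/54 ≈ 0.88889.
MLE ignores the prior: p̂_MLE = k/n = 44/47 ≈ 0.93617.
Difference = 48/54 − 44/47 = -20/423 ≈ -0.0473.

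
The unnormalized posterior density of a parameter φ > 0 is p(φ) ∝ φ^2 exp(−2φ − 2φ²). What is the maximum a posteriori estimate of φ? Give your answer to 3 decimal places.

ℓ'(φ) = 2/φ − 2 − 4φ. Setting this to zero and multiplying by φ: 4φ² + 2φ − 2 = 0.
φ = (−2 + √(2² + 4·4·2)) / (2·4) = (−2 + √36) / 8 = (−2 + 6)/8 = 1/2.
ℓ''(φ) = −2/φ² − 4 < 0, confirming a maximum.

φ̂_MAP = 0.500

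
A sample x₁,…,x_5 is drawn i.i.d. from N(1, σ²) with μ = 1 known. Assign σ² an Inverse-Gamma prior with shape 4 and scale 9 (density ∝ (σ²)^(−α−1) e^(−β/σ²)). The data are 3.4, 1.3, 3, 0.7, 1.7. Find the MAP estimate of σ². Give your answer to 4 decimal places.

Sum of squared deviations about the known mean: SS = (3.4−1)² + (1.3−1)² + (3−1)² + (0.7−1)² + (1.7−1)² = 10.43.
The Normal likelihood contributes (σ²)^(−n/2) exp(−SS/(2σ²)), so the posterior is Inverse-Gamma(α + n/2, β + SS/2) = Inverse-Gamma(6.5, 14.215).
The mode of Inverse-Gamma(a, b) is b/(a+1) = 14.215/7.5 ≈ 1.8953.

σ̂²_MAP = 1.8953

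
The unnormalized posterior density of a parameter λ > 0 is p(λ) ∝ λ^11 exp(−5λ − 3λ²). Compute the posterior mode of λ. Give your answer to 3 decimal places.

ℓ'(λ) = 11/λ − 5 − 6λ. Setting this to zero and multiplying by λ: 6λ² + 5λ − 11 = 0.
λ = (−5 + √(5² + 4·6·11)) / (2·6) = (−5 + √289) / 12 = (−5 + 17)/12 = 1.
ℓ''(λ) = −11/λ² − 6 < 0, confirming a maximum.

λ̂_MAP = 1.000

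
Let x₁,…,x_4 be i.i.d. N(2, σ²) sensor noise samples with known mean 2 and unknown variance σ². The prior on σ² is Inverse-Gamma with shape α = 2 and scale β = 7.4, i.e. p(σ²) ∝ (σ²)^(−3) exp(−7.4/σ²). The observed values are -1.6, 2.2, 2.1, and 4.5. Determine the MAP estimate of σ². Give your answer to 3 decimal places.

Sum of squared deviations about the known mean: SS = (-1.6−2)² + (2.2−2)² + (2.1−2)² + (4.5−2)² = 19.26.
The Normal likelihood contributes (σ²)^(−n/2) exp(−SS/(2σ²)), so the posterior is Inverse-Gamma(α + n/2, β + SS/2) = Inverse-Gamma(4, 17.03).
The mode of Inverse-Gamma(a, b) is b/(a+1) = 17.03/5 ≈ 3.406.

σ̂²_MAP = 3.406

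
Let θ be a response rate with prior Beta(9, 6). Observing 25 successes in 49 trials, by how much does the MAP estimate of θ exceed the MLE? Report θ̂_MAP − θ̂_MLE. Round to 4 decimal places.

Posterior is Beta(34, 30); MAP = (34−1)/(64−2) = 33/62 ≈ 0.53226.
MLE ignores the prior: θ̂_MLE = k/n = 25/49 ≈ 0.51020.
Difference = 33/62 − 25/49 = 67/3038 ≈ 0.0221.

MAP − MLE = 0.0221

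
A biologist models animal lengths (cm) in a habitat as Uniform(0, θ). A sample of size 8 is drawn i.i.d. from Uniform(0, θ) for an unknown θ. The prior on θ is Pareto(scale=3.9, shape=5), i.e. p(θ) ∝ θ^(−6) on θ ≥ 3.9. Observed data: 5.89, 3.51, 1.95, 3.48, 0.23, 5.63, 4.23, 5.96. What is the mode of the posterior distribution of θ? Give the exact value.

The Uniform(0, θ) likelihood is θ^(−n) for θ ≥ max(xᵢ), zero otherwise. Here max(xᵢ) = 5.96.
Posterior ∝ θ^(−6) · θ^(−8) = θ^(−14) on θ ≥ max(3.9, 5.96) = 5.96.
This density is strictly decreasing in θ, so the posterior mode lies at the lower boundary of the support.

θ̂_MAP = 5.96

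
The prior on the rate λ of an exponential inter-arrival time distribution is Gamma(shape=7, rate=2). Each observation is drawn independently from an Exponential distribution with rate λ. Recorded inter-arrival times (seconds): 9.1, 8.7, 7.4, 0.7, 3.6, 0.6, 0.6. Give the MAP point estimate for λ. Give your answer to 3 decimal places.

λ̂_MAP = 0.398

The Exponential(rate=λ) likelihood is ∝ λ^n e^(−λΣtᵢ). Here n = 7 and Σtᵢ = 9.1 + 8.7 + 7.4 + 0.7 + 3.6 + 0.6 + 0.6 = 30.7.
Posterior ∝ λ^6e^(−2λ) · λ^7e^(−30.7λ) = λ^13e^(−32.7λ), i.e. Gamma(14, 32.7).
Mode = (a−1)/b = 13/32.7 ≈ 0.398.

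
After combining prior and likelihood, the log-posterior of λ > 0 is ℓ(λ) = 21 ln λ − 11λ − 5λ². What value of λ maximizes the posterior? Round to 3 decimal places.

λ̂_MAP = 1.000

ℓ'(λ) = 21/λ − 11 − 10λ. Setting this to zero and multiplying by λ: 10λ² + 11λ − 21 = 0.
λ = (−11 + √(11² + 4·10·21)) / (2·10) = (−11 + √961) / 20 = (−11 + 31)/20 = 1.
ℓ''(λ) = −21/λ² − 10 < 0, confirming a maximum.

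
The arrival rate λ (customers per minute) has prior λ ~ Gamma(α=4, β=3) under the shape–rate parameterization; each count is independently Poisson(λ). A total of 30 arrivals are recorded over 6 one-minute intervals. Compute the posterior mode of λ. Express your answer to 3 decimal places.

Σxᵢ = 30, n = 6.
Posterior ∝ λ^3e^(−3λ) · λ^30e^(−6λ) = λ^33e^(−9λ), i.e. Gamma(shape=34, rate=9).
The mode of a Gamma(a, b) with a ≥ 1 (shape–rate) is (a−1)/b = 33/9 ≈ 3.667.

λ̂_MAP = 3.667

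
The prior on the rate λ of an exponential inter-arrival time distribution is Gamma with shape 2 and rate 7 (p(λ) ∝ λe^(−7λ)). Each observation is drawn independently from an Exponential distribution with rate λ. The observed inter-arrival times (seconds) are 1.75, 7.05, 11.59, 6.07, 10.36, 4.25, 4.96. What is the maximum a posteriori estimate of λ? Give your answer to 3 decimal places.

The Exponential(rate=λ) likelihood is ∝ λ^n e^(−λΣtᵢ). Here n = 7 and Σtᵢ = 1.75 + 7.05 + 11.59 + 6.07 + 10.36 + 4.25 + 4.96 = 46.03.
Posterior ∝ λe^(−7λ) · λ^7e^(−46.03λ) = λ^8e^(−53.03λ), i.e. Gamma(9, 53.03).
Mode = (a−1)/b = 8/53.03 ≈ 0.151.

λ̂_MAP = 0.151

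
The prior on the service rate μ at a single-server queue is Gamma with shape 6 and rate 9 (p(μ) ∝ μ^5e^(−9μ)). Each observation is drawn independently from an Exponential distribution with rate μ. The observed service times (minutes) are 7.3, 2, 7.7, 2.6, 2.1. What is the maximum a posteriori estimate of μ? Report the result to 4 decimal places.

μ̂_MAP = 0.3257

The Exponential(rate=μ) likelihood is ∝ μ^n e^(−μΣtᵢ). Here n = 5 and Σtᵢ = 7.3 + 2 + 7.7 + 2.6 + 2.1 = 21.7.
Posterior ∝ μ^5e^(−9μ) · μ^5e^(−21.7μ) = μ^10e^(−30.7μ), i.e. Gamma(11, 30.7).
Mode = (a−1)/b = 10/30.7 ≈ 0.3257.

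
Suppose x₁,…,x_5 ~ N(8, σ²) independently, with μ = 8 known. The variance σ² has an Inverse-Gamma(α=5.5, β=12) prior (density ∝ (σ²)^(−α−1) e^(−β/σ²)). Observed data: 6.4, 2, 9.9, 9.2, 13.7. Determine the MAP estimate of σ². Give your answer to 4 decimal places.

Sum of squared deviations about the known mean: SS = (6.4−8)² + (2−8)² + (9.9−8)² + (9.2−8)² + (13.7−8)² = 76.1.
The Normal likelihood contributes (σ²)^(−n/2) exp(−SS/(2σ²)), so the posterior is Inverse-Gamma(α + n/2, β + SS/2) = Inverse-Gamma(8, 50.05).
The mode of Inverse-Gamma(a, b) is b/(a+1) = 50.05/9 ≈ 5.5611.

σ̂²_MAP = 5.5611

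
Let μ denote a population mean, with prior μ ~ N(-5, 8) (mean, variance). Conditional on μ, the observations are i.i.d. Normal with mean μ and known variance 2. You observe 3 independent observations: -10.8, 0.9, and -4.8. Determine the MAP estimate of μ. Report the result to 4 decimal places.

n = 3; x̄ = ((-10.8) + 0.9 + (-4.8))/3 = -14.7/3 = -4.9.
For a Normal prior and Normal likelihood with known variance, the posterior is Normal; its mode equals its mean, the precision-weighted average.
Prior precision 1/σ₀² = 1/8 = 0.125; data precision n/σ² = 3/2 = 1.5.
μ̂ = (0.125·(-5) + 1.5·(-4.9)) / (0.125 + 1.5) = (-7.975)/1.625 = -319/65 ≈ -4.9077.

μ̂_MAP = -4.9077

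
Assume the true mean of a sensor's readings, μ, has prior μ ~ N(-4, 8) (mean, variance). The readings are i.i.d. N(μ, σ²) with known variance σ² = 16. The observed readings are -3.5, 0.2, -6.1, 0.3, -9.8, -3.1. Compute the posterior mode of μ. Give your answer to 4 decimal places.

n = 6; x̄ = ((-3.5) + 0.2 + (-6.1) + 0.3 + (-9.8) + (-3.1))/6 = -22/6 = -11/3 ≈ -3.6667.
For a Normal prior and Normal likelihood with known variance, the posterior is Normal; its mode equals its mean, the precision-weighted average.
Prior precision 1/σ₀² = 1/8 = 0.125; data precision n/σ² = 6/16 = 0.375.
μ̂ = (0.125·(-4) + 0.375·(-11/3)) / (0.125 + 0.375) = (-1.875)/0.5 = -3.7500.

μ̂_MAP = -3.7500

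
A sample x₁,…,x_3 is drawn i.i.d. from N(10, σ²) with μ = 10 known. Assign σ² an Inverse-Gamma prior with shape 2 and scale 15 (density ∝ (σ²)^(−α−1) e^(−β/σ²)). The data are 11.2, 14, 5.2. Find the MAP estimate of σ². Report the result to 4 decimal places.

Sum of squared deviations about the known mean: SS = (11.2−10)² + (14−10)² + (5.2−10)² = 40.48.
The Normal likelihood contributes (σ²)^(−n/2) exp(−SS/(2σ²)), so the posterior is Inverse-Gamma(α + n/2, β + SS/2) = Inverse-Gamma(3.5, 35.24).
The mode of Inverse-Gamma(a, b) is b/(a+1) = 35.24/4.5 ≈ 7.8311.

σ̂²_MAP = 7.8311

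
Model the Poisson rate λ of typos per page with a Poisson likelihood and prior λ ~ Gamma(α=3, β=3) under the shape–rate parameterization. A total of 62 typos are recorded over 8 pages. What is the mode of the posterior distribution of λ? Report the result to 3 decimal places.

Σxᵢ = 62, n = 8.
Posterior ∝ λ^2e^(−3λ) · λ^62e^(−8λ) = λ^64e^(−11λ), i.e. Gamma(shape=65, rate=11).
The mode of a Gamma(a, b) with a ≥ 1 (shape–rate) is (a−1)/b = 64/11 ≈ 5.818.

λ̂_MAP = 5.818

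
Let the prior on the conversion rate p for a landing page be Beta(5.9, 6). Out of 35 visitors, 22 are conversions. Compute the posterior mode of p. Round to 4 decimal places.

Prior: Beta(5.9, 6).
Data: 22 successes in 35 trials. The binomial likelihood contributes p^22(1−p)^13, so the posterior is Beta(5.9+22, 6+13) = Beta(27.9, 19).
For Beta(a, b) with a, b > 1 the mode is (a−1)/(a+b−2) = 26.9/44.9 ≈ 0.5991.

p̂_MAP = 0.5991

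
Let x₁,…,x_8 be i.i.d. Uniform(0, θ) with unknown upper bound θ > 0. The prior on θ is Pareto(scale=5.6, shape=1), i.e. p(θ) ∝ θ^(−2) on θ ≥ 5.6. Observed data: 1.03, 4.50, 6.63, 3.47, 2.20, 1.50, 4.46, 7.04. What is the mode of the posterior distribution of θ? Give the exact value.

The Uniform(0, θ) likelihood is θ^(−n) for θ ≥ max(xᵢ), zero otherwise. Here max(xᵢ) = 7.04.
Posterior ∝ θ^(−2) · θ^(−8) = θ^(−10) on θ ≥ max(5.6, 7.04) = 7.04.
This density is strictly decreasing in θ, so the posterior mode lies at the lower boundary of the support.

θ̂_MAP = 7.04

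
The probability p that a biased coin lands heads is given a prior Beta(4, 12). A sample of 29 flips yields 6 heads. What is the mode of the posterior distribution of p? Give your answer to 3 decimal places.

Prior: Beta(4, 12).
Data: 6 successes in 29 trials. The binomial likelihood contributes p^6(1−p)^23, so the posterior is Beta(4+6, 12+23) = Beta(10, 35).
For Beta(a, b) with a, b > 1 the mode is (a−1)/(a+b−2) = 9/43 ≈ 0.209.

p̂_MAP = 0.209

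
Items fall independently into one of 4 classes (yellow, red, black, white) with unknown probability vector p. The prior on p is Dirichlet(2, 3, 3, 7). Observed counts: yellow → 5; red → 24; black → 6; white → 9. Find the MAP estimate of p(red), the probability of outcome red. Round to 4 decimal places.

The posterior is Dirichlet(αᵢ + nᵢ) = Dirichlet(7, 27, 9, 16).
For a Dirichlet(a₁,…,a_K) with all aᵢ > 1, the mode has j-th component (aⱼ − 1)/(Σaᵢ − K).
Here Σaᵢ = 59 and K = 4, so p(red) = (27 − 1)/(59 − 4) = 26/55 ≈ 0.4727.

MAP estimate of p(red) = 0.4727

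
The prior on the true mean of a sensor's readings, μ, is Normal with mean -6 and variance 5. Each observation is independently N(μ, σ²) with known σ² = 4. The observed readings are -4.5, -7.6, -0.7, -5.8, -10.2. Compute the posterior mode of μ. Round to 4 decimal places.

n = 5; x̄ = ((-4.5) + (-7.6) + (-0.7) + (-5.8) + (-10.2))/5 = -28.8/5 = -5.76.
For a Normal prior and Normal likelihood with known variance, the posterior is Normal; its mode equals its mean, the precision-weighted average.
Prior precision 1/σ₀² = 1/5 = 0.2; data precision n/σ² = 5/4 = 1.25.
μ̂ = (0.2·(-6) + 1.25·(-5.76)) / (0.2 + 1.25) = (-8.4)/1.45 = -168/29 ≈ -5.7931.

μ̂_MAP = -5.7931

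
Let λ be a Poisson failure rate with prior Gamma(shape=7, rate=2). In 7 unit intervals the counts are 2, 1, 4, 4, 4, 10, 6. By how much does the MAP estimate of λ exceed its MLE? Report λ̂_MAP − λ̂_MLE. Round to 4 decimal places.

MAP − MLE = -0.3175

Σxᵢ = 31. Posterior is Gamma(38, 9); MAP = (38−1)/9 = 37/9 ≈ 4.11111.
MLE = x̄ = 31/7 ≈ 4.42857.
Difference = 37/9 − 31/7 = -20/63 ≈ -0.3175.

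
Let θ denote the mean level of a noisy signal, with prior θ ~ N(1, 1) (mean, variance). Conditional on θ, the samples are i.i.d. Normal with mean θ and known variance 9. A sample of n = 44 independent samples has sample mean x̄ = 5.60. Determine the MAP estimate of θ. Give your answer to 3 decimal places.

n = 44, x̄ = 5.60.
For a Normal prior and Normal likelihood with known variance, the posterior is Normal; its mode equals its mean, the precision-weighted average.
Prior precision 1/σ₀² = 1/1 = 1; data precision n/σ² = 44/9.
θ̂ = (1·1 + (44/9)·5.6) / (1 + 44/9) = (1277/45)/(53/9) = 1277/265 ≈ 4.819.

θ̂_MAP = 4.819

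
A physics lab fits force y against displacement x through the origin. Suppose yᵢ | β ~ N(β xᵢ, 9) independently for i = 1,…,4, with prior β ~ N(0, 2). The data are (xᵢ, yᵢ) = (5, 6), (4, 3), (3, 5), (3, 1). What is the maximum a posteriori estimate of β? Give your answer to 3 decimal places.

β̂_MAP = 0.945

log p(β | y) = −Σ(yᵢ − βxᵢ)²/(2·9) − β²/(2·2) + const.
Setting the derivative to zero: Σxᵢ(yᵢ − βxᵢ)/9 − β/2 = 0, so β = Σxᵢyᵢ / (Σxᵢ² + σ²/τ²).
Σxᵢyᵢ = 5·6 + 4·3 + 3·5 + 3·1 = 60; Σxᵢ² = 59; σ²/τ² = 4.5.
β̂_MAP = 60 / (59 + 4.5) = 60/63.5 ≈ 0.945.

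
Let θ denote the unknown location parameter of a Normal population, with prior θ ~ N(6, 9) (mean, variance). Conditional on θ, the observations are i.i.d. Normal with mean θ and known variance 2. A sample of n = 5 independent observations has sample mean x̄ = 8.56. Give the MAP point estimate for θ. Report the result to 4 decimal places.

n = 5, x̄ = 8.56.
For a Normal prior and Normal likelihood with known variance, the posterior is Normal; its mode equals its mean, the precision-weighted average.
Prior precision 1/σ₀² = 1/9; data precision n/σ² = 5/2 = 2.5.
θ̂ = ((1/9)·6 + 2.5·8.56) / (1/9 + 2.5) = (331/15)/(47/18) = 1986/235 ≈ 8.4511.

θ̂_MAP = 8.4511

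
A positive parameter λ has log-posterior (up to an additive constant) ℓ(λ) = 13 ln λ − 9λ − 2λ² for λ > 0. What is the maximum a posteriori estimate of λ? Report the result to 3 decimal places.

ℓ'(λ) = 13/λ − 9 − 4λ. Setting this to zero and multiplying by λ: 4λ² + 9λ − 13 = 0.
λ = (−9 + √(9² + 4·4·13)) / (2·4) = (−9 + √289) / 8 = (−9 + 17)/8 = 1.
ℓ''(λ) = −13/λ² − 4 < 0, confirming a maximum.

λ̂_MAP = 1.000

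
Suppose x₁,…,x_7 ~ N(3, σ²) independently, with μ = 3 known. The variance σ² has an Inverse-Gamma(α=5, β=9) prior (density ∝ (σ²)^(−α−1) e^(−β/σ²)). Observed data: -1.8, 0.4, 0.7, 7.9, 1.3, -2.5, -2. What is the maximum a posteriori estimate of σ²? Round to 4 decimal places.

Sum of squared deviations about the known mean: SS = (-1.8−3)² + (0.4−3)² + (0.7−3)² + (7.9−3)² + (1.3−3)² + (-2.5−3)² + (-2−3)² = 117.24.
The Normal likelihood contributes (σ²)^(−n/2) exp(−SS/(2σ²)), so the posterior is Inverse-Gamma(α + n/2, β + SS/2) = Inverse-Gamma(8.5, 67.62).
The mode of Inverse-Gamma(a, b) is b/(a+1) = 67.62/9.5 ≈ 7.1179.

σ̂²_MAP = 7.1179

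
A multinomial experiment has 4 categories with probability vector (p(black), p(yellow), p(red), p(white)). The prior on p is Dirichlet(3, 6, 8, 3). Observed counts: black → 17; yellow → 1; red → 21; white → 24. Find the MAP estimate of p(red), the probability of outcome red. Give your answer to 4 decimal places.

MAP estimate of p(red) = 0.3544

The posterior is Dirichlet(αᵢ + nᵢ) = Dirichlet(20, 7, 29, 27).
For a Dirichlet(a₁,…,a_K) with all aᵢ > 1, the mode has j-th component (aⱼ − 1)/(Σaᵢ − K).
Here Σaᵢ = 83 and K = 4, so p(red) = (29 − 1)/(83 − 4) = 28/79 ≈ 0.3544.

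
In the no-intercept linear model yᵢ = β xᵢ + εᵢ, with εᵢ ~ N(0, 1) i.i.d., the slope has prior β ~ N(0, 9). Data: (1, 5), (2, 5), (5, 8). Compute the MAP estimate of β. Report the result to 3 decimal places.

log p(β | y) = −Σ(yᵢ − βxᵢ)²/(2·1) − β²/(2·9) + const.
Setting the derivative to zero: Σxᵢ(yᵢ − βxᵢ)/1 − β/9 = 0, so β = Σxᵢyᵢ / (Σxᵢ² + σ²/τ²).
Σxᵢyᵢ = 1·5 + 2·5 + 5·8 = 55; Σxᵢ² = 30; σ²/τ² = 1/9.
β̂_MAP = 55 / (30 + 1/9) = 55/(271/9) = 495/271 ≈ 1.827.

β̂_MAP = 1.827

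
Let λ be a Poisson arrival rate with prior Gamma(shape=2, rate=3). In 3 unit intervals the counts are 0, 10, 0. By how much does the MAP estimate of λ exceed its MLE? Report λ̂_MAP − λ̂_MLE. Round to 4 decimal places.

Σxᵢ = 10. Posterior is Gamma(12, 6); MAP = (12−1)/6 = 11/6 ≈ 1.83333.
MLE = x̄ = 10/3 ≈ 3.33333.
Difference = 11/6 − 10/3 = -3/2 ≈ -1.5000.

MAP − MLE = -1.5000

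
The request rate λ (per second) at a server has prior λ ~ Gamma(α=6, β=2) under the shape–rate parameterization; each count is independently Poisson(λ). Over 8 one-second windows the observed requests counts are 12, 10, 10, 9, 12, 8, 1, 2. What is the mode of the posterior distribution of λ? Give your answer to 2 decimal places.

Σxᵢ = 12+10+10+9+12+8+1+2 = 64, with n = 8.
Posterior ∝ λ^5e^(−2λ) · λ^64e^(−8λ) = λ^69e^(−10λ), i.e. Gamma(shape=70, rate=10).
The mode of a Gamma(a, b) with a ≥ 1 (shape–rate) is (a−1)/b = 69/10 ≈ 6.90.

λ̂_MAP = 6.90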